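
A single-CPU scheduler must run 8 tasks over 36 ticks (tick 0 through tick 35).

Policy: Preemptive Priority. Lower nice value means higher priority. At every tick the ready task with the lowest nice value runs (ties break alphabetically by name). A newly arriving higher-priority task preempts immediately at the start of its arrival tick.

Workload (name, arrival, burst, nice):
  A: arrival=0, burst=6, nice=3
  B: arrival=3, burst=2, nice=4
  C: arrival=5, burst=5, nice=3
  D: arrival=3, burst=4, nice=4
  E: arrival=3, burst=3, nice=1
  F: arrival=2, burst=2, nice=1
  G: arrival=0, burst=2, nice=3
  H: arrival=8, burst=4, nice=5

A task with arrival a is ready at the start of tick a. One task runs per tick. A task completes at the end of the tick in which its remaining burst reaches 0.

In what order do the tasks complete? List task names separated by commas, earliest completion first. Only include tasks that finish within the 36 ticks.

t=0: ready={A,G} → run A
t=1: ready={A,G} → run A
t=2: ready={A,F,G} → run F
t=3: ready={A,B,D,E,F,G} → run E
t=4: ready={A,B,D,E,F,G} → run E
t=5: ready={A,B,C,D,E,F,G} → run E
t=6: ready={A,B,C,D,F,G} → run F
t=7: ready={A,B,C,D,G} → run A
t=8: ready={A,B,C,D,G,H} → run A
t=9: ready={A,B,C,D,G,H} → run A
t=10: ready={A,B,C,D,G,H} → run A
t=11: ready={B,C,D,G,H} → run C
t=12: ready={B,C,D,G,H} → run C
t=13: ready={B,C,D,G,H} → run C
t=14: ready={B,C,D,G,H} → run C
t=15: ready={B,C,D,G,H} → run C
t=16: ready={B,D,G,H} → run G
t=17: ready={B,D,G,H} → run G
t=18: ready={B,D,H} → run B
t=19: ready={B,D,H} → run B
t=20: ready={D,H} → run D
t=21: ready={D,H} → run D
t=22: ready={D,H} → run D
t=23: ready={D,H} → run D
t=24: ready={H} → run H
t=25: ready={H} → run H
t=26: ready={H} → run H
t=27: ready={H} → run H
t=28: (idle)
t=29: (idle)
t=30: (idle)
t=31: (idle)
t=32: (idle)
t=33: (idle)
t=34: (idle)
t=35: (idle)

completion order = E, F, A, C, G, B, D, H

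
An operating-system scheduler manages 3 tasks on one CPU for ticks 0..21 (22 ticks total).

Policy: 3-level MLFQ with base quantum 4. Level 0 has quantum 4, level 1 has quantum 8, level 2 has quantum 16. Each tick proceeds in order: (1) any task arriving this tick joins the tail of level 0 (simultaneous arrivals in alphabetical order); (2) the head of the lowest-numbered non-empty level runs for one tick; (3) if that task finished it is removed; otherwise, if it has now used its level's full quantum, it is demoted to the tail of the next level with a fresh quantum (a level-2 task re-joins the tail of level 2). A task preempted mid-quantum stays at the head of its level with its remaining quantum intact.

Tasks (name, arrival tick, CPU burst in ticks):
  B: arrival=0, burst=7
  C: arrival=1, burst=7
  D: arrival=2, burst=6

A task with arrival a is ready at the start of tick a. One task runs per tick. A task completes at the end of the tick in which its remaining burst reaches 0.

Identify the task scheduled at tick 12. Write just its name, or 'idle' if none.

t=0: L0/L1/L2 = B/-/- → run B
t=1: L0/L1/L2 = BC/-/- → run B
t=2: L0/L1/L2 = BCD/-/- → run B
t=3: L0/L1/L2 = BCD/-/- → run B
t=4: L0/L1/L2 = CD/B/- → run C
t=5: L0/L1/L2 = CD/B/- → run C
t=6: L0/L1/L2 = CD/B/- → run C
t=7: L0/L1/L2 = CD/B/- → run C
t=8: L0/L1/L2 = D/BC/- → run D
t=9: L0/L1/L2 = D/BC/- → run D
t=10: L0/L1/L2 = D/BC/- → run D
t=11: L0/L1/L2 = D/BC/- → run D
t=12: L0/L1/L2 = -/BCD/- → run B
t=13: L0/L1/L2 = -/BCD/- → run B
t=14: L0/L1/L2 = -/BCD/- → run B
t=15: L0/L1/L2 = -/CD/- → run C
t=16: L0/L1/L2 = -/CD/- → run C
t=17: L0/L1/L2 = -/CD/- → run C
t=18: L0/L1/L2 = -/D/- → run D
t=19: L0/L1/L2 = -/D/- → run D
t=20: (idle)
t=21: (idle)

running at tick 12 = B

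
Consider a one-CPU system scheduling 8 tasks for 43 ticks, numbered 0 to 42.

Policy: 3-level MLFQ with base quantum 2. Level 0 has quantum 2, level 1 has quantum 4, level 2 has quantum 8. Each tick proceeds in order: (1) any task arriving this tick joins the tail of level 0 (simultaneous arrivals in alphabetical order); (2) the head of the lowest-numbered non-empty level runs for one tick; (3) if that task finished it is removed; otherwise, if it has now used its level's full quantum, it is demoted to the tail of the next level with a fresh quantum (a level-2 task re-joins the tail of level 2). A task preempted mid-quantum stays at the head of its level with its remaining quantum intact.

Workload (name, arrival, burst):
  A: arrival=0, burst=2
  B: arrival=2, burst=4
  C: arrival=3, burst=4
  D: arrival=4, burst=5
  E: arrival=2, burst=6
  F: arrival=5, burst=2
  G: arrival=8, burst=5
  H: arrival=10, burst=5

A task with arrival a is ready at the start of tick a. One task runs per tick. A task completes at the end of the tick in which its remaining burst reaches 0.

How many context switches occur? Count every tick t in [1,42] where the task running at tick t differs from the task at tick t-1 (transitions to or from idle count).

t=0: L0/L1/L2 = A/-/- → run A
t=1: L0/L1/L2 = A/-/- → run A
t=2: L0/L1/L2 = BE/-/- → run B
t=3: L0/L1/L2 = BEC/-/- → run B
t=4: L0/L1/L2 = ECD/B/- → run E
t=5: L0/L1/L2 = ECDF/B/- → run E
t=6: L0/L1/L2 = CDF/BE/- → run C
t=7: L0/L1/L2 = CDF/BE/- → run C
t=8: L0/L1/L2 = DFG/BEC/- → run D
t=9: L0/L1/L2 = DFG/BEC/- → run D
t=10: L0/L1/L2 = FGH/BECD/- → run F
t=11: L0/L1/L2 = FGH/BECD/- → run F
t=12: L0/L1/L2 = GH/BECD/- → run G
t=13: L0/L1/L2 = GH/BECD/- → run G
t=14: L0/L1/L2 = H/BECDG/- → run H
t=15: L0/L1/L2 = H/BECDG/- → run H
t=16: L0/L1/L2 = -/BECDGH/- → run B
t=17: L0/L1/L2 = -/BECDGH/- → run B
t=18: L0/L1/L2 = -/ECDGH/- → run E
t=19: L0/L1/L2 = -/ECDGH/- → run E
t=20: L0/L1/L2 = -/ECDGH/- → run E
t=21: L0/L1/L2 = -/ECDGH/- → run E
t=22: L0/L1/L2 = -/CDGH/- → run C
t=23: L0/L1/L2 = -/CDGH/- → run C
t=24: L0/L1/L2 = -/DGH/- → run D
t=25: L0/L1/L2 = -/DGH/- → run D
t=26: L0/L1/L2 = -/DGH/- → run D
t=27: L0/L1/L2 = -/GH/- → run G
t=28: L0/L1/L2 = -/GH/- → run G
t=29: L0/L1/L2 = -/GH/- → run G
t=30: L0/L1/L2 = -/H/- → run H
t=31: L0/L1/L2 = -/H/- → run H
t=32: L0/L1/L2 = -/H/- → run H
t=33: (idle)
t=34: (idle)
t=35: (idle)
t=36: (idle)
t=37: (idle)
t=38: (idle)
t=39: (idle)
t=40: (idle)
t=41: (idle)
t=42: (idle)

context switches = 14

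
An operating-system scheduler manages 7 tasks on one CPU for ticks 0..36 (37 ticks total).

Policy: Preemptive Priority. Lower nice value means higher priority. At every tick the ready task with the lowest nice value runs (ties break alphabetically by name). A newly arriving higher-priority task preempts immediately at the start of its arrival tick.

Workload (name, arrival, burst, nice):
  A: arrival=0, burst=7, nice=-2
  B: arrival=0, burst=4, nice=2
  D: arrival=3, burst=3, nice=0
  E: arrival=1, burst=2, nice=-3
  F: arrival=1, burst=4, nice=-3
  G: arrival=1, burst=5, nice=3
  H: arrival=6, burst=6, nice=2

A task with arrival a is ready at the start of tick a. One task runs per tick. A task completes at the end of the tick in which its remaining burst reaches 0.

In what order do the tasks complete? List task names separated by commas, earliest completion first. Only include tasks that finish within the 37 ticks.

completion order = E, F, A, D, B, H, G

t=0: ready={A,B} → run A
t=1: ready={A,B,E,F,G} → run E
t=2: ready={A,B,E,F,G} → run E
t=3: ready={A,B,D,F,G} → run F
t=4: ready={A,B,D,F,G} → run F
t=5: ready={A,B,D,F,G} → run F
t=6: ready={A,B,D,F,G,H} → run F
t=7: ready={A,B,D,G,H} → run A
t=8: ready={A,B,D,G,H} → run A
t=9: ready={A,B,D,G,H} → run A
t=10: ready={A,B,D,G,H} → run A
t=11: ready={A,B,D,G,H} → run A
t=12: ready={A,B,D,G,H} → run A
t=13: ready={B,D,G,H} → run D
t=14: ready={B,D,G,H} → run D
t=15: ready={B,D,G,H} → run D
t=16: ready={B,G,H} → run B
t=17: ready={B,G,H} → run B
t=18: ready={B,G,H} → run B
t=19: ready={B,G,H} → run B
t=20: ready={G,H} → run H
t=21: ready={G,H} → run H
t=22: ready={G,H} → run H
t=23: ready={G,H} → run H
t=24: ready={G,H} → run H
t=25: ready={G,H} → run H
t=26: ready={G} → run G
t=27: ready={G} → run G
t=28: ready={G} → run G
t=29: ready={G} → run G
t=30: ready={G} → run G
t=31: (idle)
t=32: (idle)
t=33: (idle)
t=34: (idle)
t=35: (idle)
t=36: (idle)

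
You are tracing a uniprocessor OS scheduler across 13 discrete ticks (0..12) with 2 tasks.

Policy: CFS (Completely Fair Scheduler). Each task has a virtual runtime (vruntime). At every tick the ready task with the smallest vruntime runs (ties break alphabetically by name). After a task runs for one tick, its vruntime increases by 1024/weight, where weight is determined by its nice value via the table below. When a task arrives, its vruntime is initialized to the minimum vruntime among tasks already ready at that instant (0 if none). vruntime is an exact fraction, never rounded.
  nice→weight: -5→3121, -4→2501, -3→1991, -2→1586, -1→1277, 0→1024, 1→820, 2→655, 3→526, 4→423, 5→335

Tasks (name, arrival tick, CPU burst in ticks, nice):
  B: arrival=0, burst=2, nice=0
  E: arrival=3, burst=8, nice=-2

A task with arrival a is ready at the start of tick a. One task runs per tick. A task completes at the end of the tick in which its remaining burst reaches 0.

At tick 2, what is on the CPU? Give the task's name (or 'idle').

running at tick 2 = idle

t=0: vr[B=0] → run B
t=1: vr[B=1] → run B
t=2: (idle)
t=3: vr[E=0] → run E
t=4: vr[E=512/793] → run E
t=5: vr[E=1024/793] → run E
t=6: vr[E=1536/793] → run E
t=7: vr[E=2048/793] → run E
t=8: vr[E=2560/793] → run E
t=9: vr[E=3072/793] → run E
t=10: vr[E=3584/793] → run E
t=11: (idle)
t=12: (idle)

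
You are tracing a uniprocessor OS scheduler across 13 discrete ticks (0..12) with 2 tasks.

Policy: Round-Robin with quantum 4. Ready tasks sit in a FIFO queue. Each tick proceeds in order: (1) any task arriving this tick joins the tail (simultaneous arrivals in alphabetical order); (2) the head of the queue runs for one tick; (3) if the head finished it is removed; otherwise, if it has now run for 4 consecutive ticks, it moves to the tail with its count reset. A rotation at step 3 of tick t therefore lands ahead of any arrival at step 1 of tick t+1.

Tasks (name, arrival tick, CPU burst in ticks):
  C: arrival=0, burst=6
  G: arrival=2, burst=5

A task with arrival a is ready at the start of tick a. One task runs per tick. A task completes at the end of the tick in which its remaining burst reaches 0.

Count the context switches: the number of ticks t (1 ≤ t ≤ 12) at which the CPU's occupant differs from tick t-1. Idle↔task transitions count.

context switches = 4

t=0: queue=[C] q_used=0 → run C
t=1: queue=[C] q_used=1 → run C
t=2: queue=[C,G] q_used=2 → run C
t=3: queue=[C,G] q_used=3 → run C
t=4: queue=[G,C] q_used=0 → run G
t=5: queue=[G,C] q_used=1 → run G
t=6: queue=[G,C] q_used=2 → run G
t=7: queue=[G,C] q_used=3 → run G
t=8: queue=[C,G] q_used=0 → run C
t=9: queue=[C,G] q_used=1 → run C
t=10: queue=[G] q_used=0 → run G
t=11: (idle)
t=12: (idle)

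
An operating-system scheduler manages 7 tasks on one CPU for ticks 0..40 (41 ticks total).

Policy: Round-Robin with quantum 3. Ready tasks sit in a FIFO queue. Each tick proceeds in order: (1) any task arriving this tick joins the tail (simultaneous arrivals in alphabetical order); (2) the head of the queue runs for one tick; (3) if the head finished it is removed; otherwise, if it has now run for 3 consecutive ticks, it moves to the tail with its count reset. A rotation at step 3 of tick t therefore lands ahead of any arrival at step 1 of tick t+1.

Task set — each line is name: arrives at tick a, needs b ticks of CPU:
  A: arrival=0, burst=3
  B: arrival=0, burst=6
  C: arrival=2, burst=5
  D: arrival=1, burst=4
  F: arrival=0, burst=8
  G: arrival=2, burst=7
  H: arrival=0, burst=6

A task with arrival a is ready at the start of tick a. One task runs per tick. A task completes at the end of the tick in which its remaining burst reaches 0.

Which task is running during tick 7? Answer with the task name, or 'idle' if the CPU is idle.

t=0: queue=[A,B,F,H] q_used=0 → run A
t=1: queue=[A,B,F,H,D] q_used=1 → run A
t=2: queue=[A,B,F,H,D,C,G] q_used=2 → run A
t=3: queue=[B,F,H,D,C,G] q_used=0 → run B
t=4: queue=[B,F,H,D,C,G] q_used=1 → run B
t=5: queue=[B,F,H,D,C,G] q_used=2 → run B
t=6: queue=[F,H,D,C,G,B] q_used=0 → run F
t=7: queue=[F,H,D,C,G,B] q_used=1 → run F
t=8: queue=[F,H,D,C,G,B] q_used=2 → run F
t=9: queue=[H,D,C,G,B,F] q_used=0 → run H
t=10: queue=[H,D,C,G,B,F] q_used=1 → run H
t=11: queue=[H,D,C,G,B,F] q_used=2 → run H
t=12: queue=[D,C,G,B,F,H] q_used=0 → run D
t=13: queue=[D,C,G,B,F,H] q_used=1 → run D
t=14: queue=[D,C,G,B,F,H] q_used=2 → run D
t=15: queue=[C,G,B,F,H,D] q_used=0 → run C
t=16: queue=[C,G,B,F,H,D] q_used=1 → run C
t=17: queue=[C,G,B,F,H,D] q_used=2 → run C
t=18: queue=[G,B,F,H,D,C] q_used=0 → run G
t=19: queue=[G,B,F,H,D,C] q_used=1 → run G
t=20: queue=[G,B,F,H,D,C] q_used=2 → run G
t=21: queue=[B,F,H,D,C,G] q_used=0 → run B
t=22: queue=[B,F,H,D,C,G] q_used=1 → run B
t=23: queue=[B,F,H,D,C,G] q_used=2 → run B
t=24: queue=[F,H,D,C,G] q_used=0 → run F
t=25: queue=[F,H,D,C,G] q_used=1 → run F
t=26: queue=[F,H,D,C,G] q_used=2 → run F
t=27: queue=[H,D,C,G,F] q_used=0 → run H
t=28: queue=[H,D,C,G,F] q_used=1 → run H
t=29: queue=[H,D,C,G,F] q_used=2 → run H
t=30: queue=[D,C,G,F] q_used=0 → run D
t=31: queue=[C,G,F] q_used=0 → run C
t=32: queue=[C,G,F] q_used=1 → run C
t=33: queue=[G,F] q_used=0 → run G
t=34: queue=[G,F] q_used=1 → run G
t=35: queue=[G,F] q_used=2 → run G
t=36: queue=[F,G] q_used=0 → run F
t=37: queue=[F,G] q_used=1 → run F
t=38: queue=[G] q_used=0 → run G
t=39: (idle)
t=40: (idle)

running at tick 7 = F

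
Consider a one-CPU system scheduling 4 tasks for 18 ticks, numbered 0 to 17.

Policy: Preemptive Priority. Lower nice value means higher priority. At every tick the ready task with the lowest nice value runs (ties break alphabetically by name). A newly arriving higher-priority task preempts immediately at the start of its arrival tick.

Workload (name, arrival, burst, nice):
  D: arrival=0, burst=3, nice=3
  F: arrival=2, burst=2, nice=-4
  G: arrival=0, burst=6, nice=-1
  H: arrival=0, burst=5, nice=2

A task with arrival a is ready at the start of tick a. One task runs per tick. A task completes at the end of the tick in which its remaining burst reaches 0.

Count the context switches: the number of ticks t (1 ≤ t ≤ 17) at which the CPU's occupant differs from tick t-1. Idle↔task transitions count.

context switches = 5

t=0: ready={D,G,H} → run G
t=1: ready={D,G,H} → run G
t=2: ready={D,F,G,H} → run F
t=3: ready={D,F,G,H} → run F
t=4: ready={D,G,H} → run G
t=5: ready={D,G,H} → run G
t=6: ready={D,G,H} → run G
t=7: ready={D,G,H} → run G
t=8: ready={D,H} → run H
t=9: ready={D,H} → run H
t=10: ready={D,H} → run H
t=11: ready={D,H} → run H
t=12: ready={D,H} → run H
t=13: ready={D} → run D
t=14: ready={D} → run D
t=15: ready={D} → run D
t=16: (idle)
t=17: (idle)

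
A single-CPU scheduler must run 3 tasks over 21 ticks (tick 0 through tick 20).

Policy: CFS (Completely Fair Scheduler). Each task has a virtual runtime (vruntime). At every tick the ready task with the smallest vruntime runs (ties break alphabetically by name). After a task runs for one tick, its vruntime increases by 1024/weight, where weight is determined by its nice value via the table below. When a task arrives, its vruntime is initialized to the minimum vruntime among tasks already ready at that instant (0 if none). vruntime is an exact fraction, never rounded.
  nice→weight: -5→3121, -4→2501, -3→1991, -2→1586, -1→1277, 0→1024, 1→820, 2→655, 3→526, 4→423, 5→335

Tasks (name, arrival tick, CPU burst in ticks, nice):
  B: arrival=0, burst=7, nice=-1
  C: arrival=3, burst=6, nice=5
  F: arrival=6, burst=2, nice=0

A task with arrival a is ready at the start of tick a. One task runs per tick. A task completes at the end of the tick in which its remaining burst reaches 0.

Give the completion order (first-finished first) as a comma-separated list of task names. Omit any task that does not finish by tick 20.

completion order = B, F, C

t=0: vr[B=0] → run B
t=1: vr[B=1024/1277] → run B
t=2: vr[B=2048/1277] → run B
t=3: vr[B=3072/1277 C=3072/1277] → run B
t=4: vr[B=4096/1277 C=3072/1277] → run C
t=5: vr[B=4096/1277 C=2336768/427795] → run B
t=6: vr[B=5120/1277 C=2336768/427795 F=5120/1277] → run B
t=7: vr[B=6144/1277 C=2336768/427795 F=5120/1277] → run F
t=8: vr[B=6144/1277 C=2336768/427795 F=6397/1277] → run B
t=9: vr[C=2336768/427795 F=6397/1277] → run F
t=10: vr[C=2336768/427795] → run C
t=11: vr[C=3644416/427795] → run C
t=12: vr[C=4952064/427795] → run C
t=13: vr[C=6259712/427795] → run C
t=14: vr[C=1513472/85559] → run C
t=15: (idle)
t=16: (idle)
t=17: (idle)
t=18: (idle)
t=19: (idle)
t=20: (idle)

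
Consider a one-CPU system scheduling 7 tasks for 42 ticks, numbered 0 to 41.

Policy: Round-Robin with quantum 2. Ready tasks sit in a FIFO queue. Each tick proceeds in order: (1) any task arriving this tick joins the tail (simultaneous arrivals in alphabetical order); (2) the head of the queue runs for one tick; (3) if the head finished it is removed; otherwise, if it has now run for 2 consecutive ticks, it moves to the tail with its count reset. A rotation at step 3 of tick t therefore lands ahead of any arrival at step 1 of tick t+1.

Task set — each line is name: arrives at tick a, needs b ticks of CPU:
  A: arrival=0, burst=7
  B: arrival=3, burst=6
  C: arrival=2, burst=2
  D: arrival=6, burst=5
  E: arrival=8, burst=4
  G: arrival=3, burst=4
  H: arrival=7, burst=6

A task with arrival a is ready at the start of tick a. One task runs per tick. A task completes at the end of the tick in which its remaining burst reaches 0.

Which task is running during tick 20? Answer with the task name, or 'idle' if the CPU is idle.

running at tick 20 = G

t=0: queue=[A] q_used=0 → run A
t=1: queue=[A] q_used=1 → run A
t=2: queue=[A,C] q_used=0 → run A
t=3: queue=[A,C,B,G] q_used=1 → run A
t=4: queue=[C,B,G,A] q_used=0 → run C
t=5: queue=[C,B,G,A] q_used=1 → run C
t=6: queue=[B,G,A,D] q_used=0 → run B
t=7: queue=[B,G,A,D,H] q_used=1 → run B
t=8: queue=[G,A,D,H,B,E] q_used=0 → run G
t=9: queue=[G,A,D,H,B,E] q_used=1 → run G
t=10: queue=[A,D,H,B,E,G] q_used=0 → run A
t=11: queue=[A,D,H,B,E,G] q_used=1 → run A
t=12: queue=[D,H,B,E,G,A] q_used=0 → run D
t=13: queue=[D,H,B,E,G,A] q_used=1 → run D
t=14: queue=[H,B,E,G,A,D] q_used=0 → run H
t=15: queue=[H,B,E,G,A,D] q_used=1 → run H
t=16: queue=[B,E,G,A,D,H] q_used=0 → run B
t=17: queue=[B,E,G,A,D,H] q_used=1 → run B
t=18: queue=[E,G,A,D,H,B] q_used=0 → run E
t=19: queue=[E,G,A,D,H,B] q_used=1 → run E
t=20: queue=[G,A,D,H,B,E] q_used=0 → run G
t=21: queue=[G,A,D,H,B,E] q_used=1 → run G
t=22: queue=[A,D,H,B,E] q_used=0 → run A
t=23: queue=[D,H,B,E] q_used=0 → run D
t=24: queue=[D,H,B,E] q_used=1 → run D
t=25: queue=[H,B,E,D] q_used=0 → run H
t=26: queue=[H,B,E,D] q_used=1 → run H
t=27: queue=[B,E,D,H] q_used=0 → run B
t=28: queue=[B,E,D,H] q_used=1 → run B
t=29: queue=[E,D,H] q_used=0 → run E
t=30: queue=[E,D,H] q_used=1 → run E
t=31: queue=[D,H] q_used=0 → run D
t=32: queue=[H] q_used=0 → run H
t=33: queue=[H] q_used=1 → run H
t=34: (idle)
t=35: (idle)
t=36: (idle)
t=37: (idle)
t=38: (idle)
t=39: (idle)
t=40: (idle)
t=41: (idle)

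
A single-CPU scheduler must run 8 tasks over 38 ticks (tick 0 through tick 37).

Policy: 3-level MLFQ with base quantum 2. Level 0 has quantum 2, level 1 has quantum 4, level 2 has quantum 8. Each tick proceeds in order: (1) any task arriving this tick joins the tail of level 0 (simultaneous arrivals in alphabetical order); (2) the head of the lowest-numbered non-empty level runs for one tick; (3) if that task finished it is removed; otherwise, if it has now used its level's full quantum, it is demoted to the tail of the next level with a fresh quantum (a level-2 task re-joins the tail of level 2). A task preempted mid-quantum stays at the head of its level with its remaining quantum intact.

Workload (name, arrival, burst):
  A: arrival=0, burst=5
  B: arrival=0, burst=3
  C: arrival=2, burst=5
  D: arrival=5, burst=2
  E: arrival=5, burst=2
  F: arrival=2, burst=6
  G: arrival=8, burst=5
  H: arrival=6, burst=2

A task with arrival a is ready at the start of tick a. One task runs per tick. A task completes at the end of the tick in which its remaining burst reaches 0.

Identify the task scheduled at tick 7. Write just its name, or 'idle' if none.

running at tick 7 = F

t=0: L0/L1/L2 = AB/-/- → run A
t=1: L0/L1/L2 = AB/-/- → run A
t=2: L0/L1/L2 = BCF/A/- → run B
t=3: L0/L1/L2 = BCF/A/- → run B
t=4: L0/L1/L2 = CF/AB/- → run C
t=5: L0/L1/L2 = CFDE/AB/- → run C
t=6: L0/L1/L2 = FDEH/ABC/- → run F
t=7: L0/L1/L2 = FDEH/ABC/- → run F
t=8: L0/L1/L2 = DEHG/ABCF/- → run D
t=9: L0/L1/L2 = DEHG/ABCF/- → run D
t=10: L0/L1/L2 = EHG/ABCF/- → run E
t=11: L0/L1/L2 = EHG/ABCF/- → run E
t=12: L0/L1/L2 = HG/ABCF/- → run H
t=13: L0/L1/L2 = HG/ABCF/- → run H
t=14: L0/L1/L2 = G/ABCF/- → run G
t=15: L0/L1/L2 = G/ABCF/- → run G
t=16: L0/L1/L2 = -/ABCFG/- → run A
t=17: L0/L1/L2 = -/ABCFG/- → run A
t=18: L0/L1/L2 = -/ABCFG/- → run A
t=19: L0/L1/L2 = -/BCFG/- → run B
t=20: L0/L1/L2 = -/CFG/- → run C
t=21: L0/L1/L2 = -/CFG/- → run C
t=22: L0/L1/L2 = -/CFG/- → run C
t=23: L0/L1/L2 = -/FG/- → run F
t=24: L0/L1/L2 = -/FG/- → run F
t=25: L0/L1/L2 = -/FG/- → run F
t=26: L0/L1/L2 = -/FG/- → run F
t=27: L0/L1/L2 = -/G/- → run G
t=28: L0/L1/L2 = -/G/- → run G
t=29: L0/L1/L2 = -/G/- → run G
t=30: (idle)
t=31: (idle)
t=32: (idle)
t=33: (idle)
t=34: (idle)
t=35: (idle)
t=36: (idle)
t=37: (idle)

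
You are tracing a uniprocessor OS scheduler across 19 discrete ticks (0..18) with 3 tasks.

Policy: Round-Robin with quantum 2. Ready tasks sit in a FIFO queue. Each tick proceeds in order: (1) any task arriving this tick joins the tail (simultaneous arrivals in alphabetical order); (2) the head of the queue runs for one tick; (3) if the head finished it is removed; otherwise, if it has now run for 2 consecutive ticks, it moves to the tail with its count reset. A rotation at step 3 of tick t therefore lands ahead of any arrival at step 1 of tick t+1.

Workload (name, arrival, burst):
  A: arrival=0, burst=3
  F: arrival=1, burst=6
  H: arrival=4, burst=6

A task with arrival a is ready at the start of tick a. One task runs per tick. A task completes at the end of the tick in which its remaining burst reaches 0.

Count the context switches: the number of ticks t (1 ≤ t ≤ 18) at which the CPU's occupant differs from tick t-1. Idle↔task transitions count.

t=0: queue=[A] q_used=0 → run A
t=1: queue=[A,F] q_used=1 → run A
t=2: queue=[F,A] q_used=0 → run F
t=3: queue=[F,A] q_used=1 → run F
t=4: queue=[A,F,H] q_used=0 → run A
t=5: queue=[F,H] q_used=0 → run F
t=6: queue=[F,H] q_used=1 → run F
t=7: queue=[H,F] q_used=0 → run H
t=8: queue=[H,F] q_used=1 → run H
t=9: queue=[F,H] q_used=0 → run F
t=10: queue=[F,H] q_used=1 → run F
t=11: queue=[H] q_used=0 → run H
t=12: queue=[H] q_used=1 → run H
t=13: queue=[H] q_used=0 → run H
t=14: queue=[H] q_used=1 → run H
t=15: (idle)
t=16: (idle)
t=17: (idle)
t=18: (idle)

context switches = 7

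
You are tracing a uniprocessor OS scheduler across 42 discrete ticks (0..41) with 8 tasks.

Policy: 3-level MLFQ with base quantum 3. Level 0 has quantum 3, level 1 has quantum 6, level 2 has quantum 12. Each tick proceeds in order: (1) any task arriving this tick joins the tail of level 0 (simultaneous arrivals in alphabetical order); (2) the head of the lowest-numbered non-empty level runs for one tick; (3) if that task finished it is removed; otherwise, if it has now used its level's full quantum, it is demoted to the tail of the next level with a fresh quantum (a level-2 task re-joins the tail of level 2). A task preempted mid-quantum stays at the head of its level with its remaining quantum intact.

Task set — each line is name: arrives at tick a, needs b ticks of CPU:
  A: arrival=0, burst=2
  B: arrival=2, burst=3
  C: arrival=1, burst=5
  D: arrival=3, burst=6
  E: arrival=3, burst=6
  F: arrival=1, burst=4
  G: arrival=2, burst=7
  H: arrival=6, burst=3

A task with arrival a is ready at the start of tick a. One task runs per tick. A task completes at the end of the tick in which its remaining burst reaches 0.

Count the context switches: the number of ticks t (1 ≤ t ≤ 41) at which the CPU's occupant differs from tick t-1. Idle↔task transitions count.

t=0: L0/L1/L2 = A/-/- → run A
t=1: L0/L1/L2 = ACF/-/- → run A
t=2: L0/L1/L2 = CFBG/-/- → run C
t=3: L0/L1/L2 = CFBGDE/-/- → run C
t=4: L0/L1/L2 = CFBGDE/-/- → run C
t=5: L0/L1/L2 = FBGDE/C/- → run F
t=6: L0/L1/L2 = FBGDEH/C/- → run F
t=7: L0/L1/L2 = FBGDEH/C/- → run F
t=8: L0/L1/L2 = BGDEH/CF/- → run B
t=9: L0/L1/L2 = BGDEH/CF/- → run B
t=10: L0/L1/L2 = BGDEH/CF/- → run B
t=11: L0/L1/L2 = GDEH/CF/- → run G
t=12: L0/L1/L2 = GDEH/CF/- → run G
t=13: L0/L1/L2 = GDEH/CF/- → run G
t=14: L0/L1/L2 = DEH/CFG/- → run D
t=15: L0/L1/L2 = DEH/CFG/- → run D
t=16: L0/L1/L2 = DEH/CFG/- → run D
t=17: L0/L1/L2 = EH/CFGD/- → run E
t=18: L0/L1/L2 = EH/CFGD/- → run E
t=19: L0/L1/L2 = EH/CFGD/- → run E
t=20: L0/L1/L2 = H/CFGDE/- → run H
t=21: L0/L1/L2 = H/CFGDE/- → run H
t=22: L0/L1/L2 = H/CFGDE/- → run H
t=23: L0/L1/L2 = -/CFGDE/- → run C
t=24: L0/L1/L2 = -/CFGDE/- → run C
t=25: L0/L1/L2 = -/FGDE/- → run F
t=26: L0/L1/L2 = -/GDE/- → run G
t=27: L0/L1/L2 = -/GDE/- → run G
t=28: L0/L1/L2 = -/GDE/- → run G
t=29: L0/L1/L2 = -/GDE/- → run G
t=30: L0/L1/L2 = -/DE/- → run D
t=31: L0/L1/L2 = -/DE/- → run D
t=32: L0/L1/L2 = -/DE/- → run D
t=33: L0/L1/L2 = -/E/- → run E
t=34: L0/L1/L2 = -/E/- → run E
t=35: L0/L1/L2 = -/E/- → run E
t=36: (idle)
t=37: (idle)
t=38: (idle)
t=39: (idle)
t=40: (idle)
t=41: (idle)

context switches = 13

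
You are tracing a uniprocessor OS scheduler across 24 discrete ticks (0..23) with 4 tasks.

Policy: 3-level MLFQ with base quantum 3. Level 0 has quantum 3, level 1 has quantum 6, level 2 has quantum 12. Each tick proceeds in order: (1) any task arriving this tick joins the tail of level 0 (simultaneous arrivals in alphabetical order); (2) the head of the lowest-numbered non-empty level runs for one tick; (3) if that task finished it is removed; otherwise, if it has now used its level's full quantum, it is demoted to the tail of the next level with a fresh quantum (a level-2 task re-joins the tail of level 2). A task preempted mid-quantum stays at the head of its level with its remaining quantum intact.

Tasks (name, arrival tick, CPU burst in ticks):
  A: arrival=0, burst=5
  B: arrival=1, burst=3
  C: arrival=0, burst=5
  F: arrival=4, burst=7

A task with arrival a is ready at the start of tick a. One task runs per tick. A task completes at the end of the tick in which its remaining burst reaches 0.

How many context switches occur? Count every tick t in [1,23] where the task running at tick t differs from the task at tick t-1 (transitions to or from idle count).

context switches = 7

t=0: L0/L1/L2 = AC/-/- → run A
t=1: L0/L1/L2 = ACB/-/- → run A
t=2: L0/L1/L2 = ACB/-/- → run A
t=3: L0/L1/L2 = CB/A/- → run C
t=4: L0/L1/L2 = CBF/A/- → run C
t=5: L0/L1/L2 = CBF/A/- → run C
t=6: L0/L1/L2 = BF/AC/- → run B
t=7: L0/L1/L2 = BF/AC/- → run B
t=8: L0/L1/L2 = BF/AC/- → run B
t=9: L0/L1/L2 = F/AC/- → run F
t=10: L0/L1/L2 = F/AC/- → run F
t=11: L0/L1/L2 = F/AC/- → run F
t=12: L0/L1/L2 = -/ACF/- → run A
t=13: L0/L1/L2 = -/ACF/- → run A
t=14: L0/L1/L2 = -/CF/- → run C
t=15: L0/L1/L2 = -/CF/- → run C
t=16: L0/L1/L2 = -/F/- → run F
t=17: L0/L1/L2 = -/F/- → run F
t=18: L0/L1/L2 = -/F/- → run F
t=19: L0/L1/L2 = -/F/- → run F
t=20: (idle)
t=21: (idle)
t=22: (idle)
t=23: (idle)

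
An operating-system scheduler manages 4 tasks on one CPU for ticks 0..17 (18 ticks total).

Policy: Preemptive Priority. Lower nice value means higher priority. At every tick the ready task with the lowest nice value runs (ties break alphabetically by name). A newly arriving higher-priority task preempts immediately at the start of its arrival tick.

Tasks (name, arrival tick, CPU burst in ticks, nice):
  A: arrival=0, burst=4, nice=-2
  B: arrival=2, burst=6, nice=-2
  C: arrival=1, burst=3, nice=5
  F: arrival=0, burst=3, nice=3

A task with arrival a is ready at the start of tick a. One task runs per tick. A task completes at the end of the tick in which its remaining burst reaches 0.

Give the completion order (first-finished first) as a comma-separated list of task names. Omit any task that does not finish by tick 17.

completion order = A, B, F, C

t=0: ready={A,F} → run A
t=1: ready={A,C,F} → run A
t=2: ready={A,B,C,F} → run A
t=3: ready={A,B,C,F} → run A
t=4: ready={B,C,F} → run B
t=5: ready={B,C,F} → run B
t=6: ready={B,C,F} → run B
t=7: ready={B,C,F} → run B
t=8: ready={B,C,F} → run B
t=9: ready={B,C,F} → run B
t=10: ready={C,F} → run F
t=11: ready={C,F} → run F
t=12: ready={C,F} → run F
t=13: ready={C} → run C
t=14: ready={C} → run C
t=15: ready={C} → run C
t=16: (idle)
t=17: (idle)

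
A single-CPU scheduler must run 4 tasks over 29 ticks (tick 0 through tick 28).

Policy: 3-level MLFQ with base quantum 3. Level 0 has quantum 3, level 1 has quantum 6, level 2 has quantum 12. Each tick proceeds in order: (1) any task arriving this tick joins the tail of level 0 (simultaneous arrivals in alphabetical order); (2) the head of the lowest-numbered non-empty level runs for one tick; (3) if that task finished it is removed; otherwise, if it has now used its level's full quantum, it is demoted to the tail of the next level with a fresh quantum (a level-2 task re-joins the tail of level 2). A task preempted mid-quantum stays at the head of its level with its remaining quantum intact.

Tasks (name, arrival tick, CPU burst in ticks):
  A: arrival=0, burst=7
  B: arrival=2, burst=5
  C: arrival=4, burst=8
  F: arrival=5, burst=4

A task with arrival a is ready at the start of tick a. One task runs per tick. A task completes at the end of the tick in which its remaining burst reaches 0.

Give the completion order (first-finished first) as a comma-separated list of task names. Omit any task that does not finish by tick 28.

t=0: L0/L1/L2 = A/-/- → run A
t=1: L0/L1/L2 = A/-/- → run A
t=2: L0/L1/L2 = AB/-/- → run A
t=3: L0/L1/L2 = B/A/- → run B
t=4: L0/L1/L2 = BC/A/- → run B
t=5: L0/L1/L2 = BCF/A/- → run B
t=6: L0/L1/L2 = CF/AB/- → run C
t=7: L0/L1/L2 = CF/AB/- → run C
t=8: L0/L1/L2 = CF/AB/- → run C
t=9: L0/L1/L2 = F/ABC/- → run F
t=10: L0/L1/L2 = F/ABC/- → run F
t=11: L0/L1/L2 = F/ABC/- → run F
t=12: L0/L1/L2 = -/ABCF/- → run A
t=13: L0/L1/L2 = -/ABCF/- → run A
t=14: L0/L1/L2 = -/ABCF/- → run A
t=15: L0/L1/L2 = -/ABCF/- → run A
t=16: L0/L1/L2 = -/BCF/- → run B
t=17: L0/L1/L2 = -/BCF/- → run B
t=18: L0/L1/L2 = -/CF/- → run C
t=19: L0/L1/L2 = -/CF/- → run C
t=20: L0/L1/L2 = -/CF/- → run C
t=21: L0/L1/L2 = -/CF/- → run C
t=22: L0/L1/L2 = -/CF/- → run C
t=23: L0/L1/L2 = -/F/- → run F
t=24: (idle)
t=25: (idle)
t=26: (idle)
t=27: (idle)
t=28: (idle)

completion order = A, B, C, F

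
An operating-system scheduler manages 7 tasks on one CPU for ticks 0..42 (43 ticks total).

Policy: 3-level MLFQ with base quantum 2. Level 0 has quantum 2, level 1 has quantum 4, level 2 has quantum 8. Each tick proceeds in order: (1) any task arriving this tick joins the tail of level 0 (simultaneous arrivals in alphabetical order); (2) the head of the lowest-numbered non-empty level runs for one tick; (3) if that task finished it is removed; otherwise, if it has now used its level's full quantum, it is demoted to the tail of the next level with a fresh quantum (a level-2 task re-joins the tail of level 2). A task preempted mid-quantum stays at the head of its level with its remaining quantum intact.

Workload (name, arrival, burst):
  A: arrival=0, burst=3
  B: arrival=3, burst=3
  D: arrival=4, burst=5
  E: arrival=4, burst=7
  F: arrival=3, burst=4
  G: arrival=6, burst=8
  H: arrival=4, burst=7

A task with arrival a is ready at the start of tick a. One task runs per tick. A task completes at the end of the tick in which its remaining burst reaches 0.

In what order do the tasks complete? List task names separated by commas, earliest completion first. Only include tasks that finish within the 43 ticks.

t=0: L0/L1/L2 = A/-/- → run A
t=1: L0/L1/L2 = A/-/- → run A
t=2: L0/L1/L2 = -/A/- → run A
t=3: L0/L1/L2 = BF/-/- → run B
t=4: L0/L1/L2 = BFDEH/-/- → run B
t=5: L0/L1/L2 = FDEH/B/- → run F
t=6: L0/L1/L2 = FDEHG/B/- → run F
t=7: L0/L1/L2 = DEHG/BF/- → run D
t=8: L0/L1/L2 = DEHG/BF/- → run D
t=9: L0/L1/L2 = EHG/BFD/- → run E
t=10: L0/L1/L2 = EHG/BFD/- → run E
t=11: L0/L1/L2 = HG/BFDE/- → run H
t=12: L0/L1/L2 = HG/BFDE/- → run H
t=13: L0/L1/L2 = G/BFDEH/- → run G
t=14: L0/L1/L2 = G/BFDEH/- → run G
t=15: L0/L1/L2 = -/BFDEHG/- → run B
t=16: L0/L1/L2 = -/FDEHG/- → run F
t=17: L0/L1/L2 = -/FDEHG/- → run F
t=18: L0/L1/L2 = -/DEHG/- → run D
t=19: L0/L1/L2 = -/DEHG/- → run D
t=20: L0/L1/L2 = -/DEHG/- → run D
t=21: L0/L1/L2 = -/EHG/- → run E
t=22: L0/L1/L2 = -/EHG/- → run E
t=23: L0/L1/L2 = -/EHG/- → run E
t=24: L0/L1/L2 = -/EHG/- → run E
t=25: L0/L1/L2 = -/HG/E → run H
t=26: L0/L1/L2 = -/HG/E → run H
t=27: L0/L1/L2 = -/HG/E → run H
t=28: L0/L1/L2 = -/HG/E → run H
t=29: L0/L1/L2 = -/G/EH → run G
t=30: L0/L1/L2 = -/G/EH → run G
t=31: L0/L1/L2 = -/G/EH → run G
t=32: L0/L1/L2 = -/G/EH → run G
t=33: L0/L1/L2 = -/-/EHG → run E
t=34: L0/L1/L2 = -/-/HG → run H
t=35: L0/L1/L2 = -/-/G → run G
t=36: L0/L1/L2 = -/-/G → run G
t=37: (idle)
t=38: (idle)
t=39: (idle)
t=40: (idle)
t=41: (idle)
t=42: (idle)

completion order = A, B, F, D, E, H, G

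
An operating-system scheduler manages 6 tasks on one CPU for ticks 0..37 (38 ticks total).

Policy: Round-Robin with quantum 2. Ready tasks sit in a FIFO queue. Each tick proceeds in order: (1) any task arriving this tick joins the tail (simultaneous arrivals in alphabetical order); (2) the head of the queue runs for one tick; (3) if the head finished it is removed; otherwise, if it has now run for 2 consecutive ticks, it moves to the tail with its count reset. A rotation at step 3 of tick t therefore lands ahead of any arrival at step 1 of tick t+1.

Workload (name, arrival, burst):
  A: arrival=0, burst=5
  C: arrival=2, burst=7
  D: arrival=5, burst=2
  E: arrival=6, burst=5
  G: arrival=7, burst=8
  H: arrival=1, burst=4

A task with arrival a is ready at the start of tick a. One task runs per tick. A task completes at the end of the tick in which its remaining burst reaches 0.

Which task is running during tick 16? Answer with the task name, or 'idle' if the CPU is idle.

t=0: queue=[A] q_used=0 → run A
t=1: queue=[A,H] q_used=1 → run A
t=2: queue=[H,A,C] q_used=0 → run H
t=3: queue=[H,A,C] q_used=1 → run H
t=4: queue=[A,C,H] q_used=0 → run A
t=5: queue=[A,C,H,D] q_used=1 → run A
t=6: queue=[C,H,D,A,E] q_used=0 → run C
t=7: queue=[C,H,D,A,E,G] q_used=1 → run C
t=8: queue=[H,D,A,E,G,C] q_used=0 → run H
t=9: queue=[H,D,A,E,G,C] q_used=1 → run H
t=10: queue=[D,A,E,G,C] q_used=0 → run D
t=11: queue=[D,A,E,G,C] q_used=1 → run D
t=12: queue=[A,E,G,C] q_used=0 → run A
t=13: queue=[E,G,C] q_used=0 → run E
t=14: queue=[E,G,C] q_used=1 → run E
t=15: queue=[G,C,E] q_used=0 → run G
t=16: queue=[G,C,E] q_used=1 → run G
t=17: queue=[C,E,G] q_used=0 → run C
t=18: queue=[C,E,G] q_used=1 → run C
t=19: queue=[E,G,C] q_used=0 → run E
t=20: queue=[E,G,C] q_used=1 → run E
t=21: queue=[G,C,E] q_used=0 → run G
t=22: queue=[G,C,E] q_used=1 → run G
t=23: queue=[C,E,G] q_used=0 → run C
t=24: queue=[C,E,G] q_used=1 → run C
t=25: queue=[E,G,C] q_used=0 → run E
t=26: queue=[G,C] q_used=0 → run G
t=27: queue=[G,C] q_used=1 → run G
t=28: queue=[C,G] q_used=0 → run C
t=29: queue=[G] q_used=0 → run G
t=30: queue=[G] q_used=1 → run G
t=31: (idle)
t=32: (idle)
t=33: (idle)
t=34: (idle)
t=35: (idle)
t=36: (idle)
t=37: (idle)

running at tick 16 = G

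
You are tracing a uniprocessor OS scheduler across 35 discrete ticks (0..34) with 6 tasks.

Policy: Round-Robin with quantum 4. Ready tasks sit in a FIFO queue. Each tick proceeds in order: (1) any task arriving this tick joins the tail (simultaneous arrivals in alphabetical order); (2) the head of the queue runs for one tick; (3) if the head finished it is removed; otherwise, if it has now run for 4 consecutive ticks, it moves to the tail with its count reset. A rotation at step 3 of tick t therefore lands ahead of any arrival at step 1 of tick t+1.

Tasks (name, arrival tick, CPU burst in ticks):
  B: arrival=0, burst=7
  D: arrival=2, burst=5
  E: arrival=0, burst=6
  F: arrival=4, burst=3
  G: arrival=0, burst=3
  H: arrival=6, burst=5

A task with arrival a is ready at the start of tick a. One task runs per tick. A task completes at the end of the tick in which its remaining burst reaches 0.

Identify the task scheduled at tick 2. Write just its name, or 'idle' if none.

t=0: queue=[B,E,G] q_used=0 → run B
t=1: queue=[B,E,G] q_used=1 → run B
t=2: queue=[B,E,G,D] q_used=2 → run B
t=3: queue=[B,E,G,D] q_used=3 → run B
t=4: queue=[E,G,D,B,F] q_used=0 → run E
t=5: queue=[E,G,D,B,F] q_used=1 → run E
t=6: queue=[E,G,D,B,F,H] q_used=2 → run E
t=7: queue=[E,G,D,B,F,H] q_used=3 → run E
t=8: queue=[G,D,B,F,H,E] q_used=0 → run G
t=9: queue=[G,D,B,F,H,E] q_used=1 → run G
t=10: queue=[G,D,B,F,H,E] q_used=2 → run G
t=11: queue=[D,B,F,H,E] q_used=0 → run D
t=12: queue=[D,B,F,H,E] q_used=1 → run D
t=13: queue=[D,B,F,H,E] q_used=2 → run D
t=14: queue=[D,B,F,H,E] q_used=3 → run D
t=15: queue=[B,F,H,E,D] q_used=0 → run B
t=16: queue=[B,F,H,E,D] q_used=1 → run B
t=17: queue=[B,F,H,E,D] q_used=2 → run B
t=18: queue=[F,H,E,D] q_used=0 → run F
t=19: queue=[F,H,E,D] q_used=1 → run F
t=20: queue=[F,H,E,D] q_used=2 → run F
t=21: queue=[H,E,D] q_used=0 → run H
t=22: queue=[H,E,D] q_used=1 → run H
t=23: queue=[H,E,D] q_used=2 → run H
t=24: queue=[H,E,D] q_used=3 → run H
t=25: queue=[E,D,H] q_used=0 → run E
t=26: queue=[E,D,H] q_used=1 → run E
t=27: queue=[D,H] q_used=0 → run D
t=28: queue=[H] q_used=0 → run H
t=29: (idle)
t=30: (idle)
t=31: (idle)
t=32: (idle)
t=33: (idle)
t=34: (idle)

running at tick 2 = B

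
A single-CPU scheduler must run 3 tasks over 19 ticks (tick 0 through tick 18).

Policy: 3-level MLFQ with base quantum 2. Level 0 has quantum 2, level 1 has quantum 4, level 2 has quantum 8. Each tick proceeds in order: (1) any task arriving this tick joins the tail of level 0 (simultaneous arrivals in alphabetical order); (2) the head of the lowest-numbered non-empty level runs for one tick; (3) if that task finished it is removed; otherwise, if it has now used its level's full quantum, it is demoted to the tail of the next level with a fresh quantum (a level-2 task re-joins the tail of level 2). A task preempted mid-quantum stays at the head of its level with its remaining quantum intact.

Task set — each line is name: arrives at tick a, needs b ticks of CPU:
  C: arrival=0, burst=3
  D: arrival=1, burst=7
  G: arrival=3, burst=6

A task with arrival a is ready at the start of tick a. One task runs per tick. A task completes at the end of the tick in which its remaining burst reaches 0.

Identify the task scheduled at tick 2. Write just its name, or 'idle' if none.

running at tick 2 = D

t=0: L0/L1/L2 = C/-/- → run C
t=1: L0/L1/L2 = CD/-/- → run C
t=2: L0/L1/L2 = D/C/- → run D
t=3: L0/L1/L2 = DG/C/- → run D
t=4: L0/L1/L2 = G/CD/- → run G
t=5: L0/L1/L2 = G/CD/- → run G
t=6: L0/L1/L2 = -/CDG/- → run C
t=7: L0/L1/L2 = -/DG/- → run D
t=8: L0/L1/L2 = -/DG/- → run D
t=9: L0/L1/L2 = -/DG/- → run D
t=10: L0/L1/L2 = -/DG/- → run D
t=11: L0/L1/L2 = -/G/D → run G
t=12: L0/L1/L2 = -/G/D → run G
t=13: L0/L1/L2 = -/G/D → run G
t=14: L0/L1/L2 = -/G/D → run G
t=15: L0/L1/L2 = -/-/D → run D
t=16: (idle)
t=17: (idle)
t=18: (idle)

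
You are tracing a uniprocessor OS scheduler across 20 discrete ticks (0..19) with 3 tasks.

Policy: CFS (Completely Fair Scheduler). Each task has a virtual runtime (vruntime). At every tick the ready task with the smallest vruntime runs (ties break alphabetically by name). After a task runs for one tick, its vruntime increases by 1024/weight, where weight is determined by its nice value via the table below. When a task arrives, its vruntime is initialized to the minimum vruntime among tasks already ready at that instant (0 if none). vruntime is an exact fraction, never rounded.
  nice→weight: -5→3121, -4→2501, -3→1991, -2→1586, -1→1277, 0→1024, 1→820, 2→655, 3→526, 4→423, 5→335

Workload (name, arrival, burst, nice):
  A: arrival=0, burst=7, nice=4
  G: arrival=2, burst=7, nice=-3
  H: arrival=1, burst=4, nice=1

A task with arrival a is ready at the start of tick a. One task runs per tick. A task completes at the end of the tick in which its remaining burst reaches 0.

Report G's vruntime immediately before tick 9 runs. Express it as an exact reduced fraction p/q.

vruntime(G, start of tick 9) = 4204544/842193

t=0: vr[A=0] → run A
t=1: vr[A=1024/423 H=1024/423] → run A
t=2: vr[A=2048/423 G=1024/423 H=1024/423] → run G
t=3: vr[A=2048/423 G=2471936/842193 H=1024/423] → run H
t=4: vr[A=2048/423 G=2471936/842193 H=318208/86715] → run G
t=5: vr[A=2048/423 G=2905088/842193 H=318208/86715] → run G
t=6: vr[A=2048/423 G=3338240/842193 H=318208/86715] → run H
t=7: vr[A=2048/423 G=3338240/842193 H=426496/86715] → run G
t=8: vr[A=2048/423 G=3771392/842193 H=426496/86715] → run G
t=9: vr[A=2048/423 G=4204544/842193 H=426496/86715] → run A
t=10: vr[A=1024/141 G=4204544/842193 H=426496/86715] → run H
t=11: vr[A=1024/141 G=4204544/842193 H=534784/86715] → run G
t=12: vr[A=1024/141 G=4637696/842193 H=534784/86715] → run G
t=13: vr[A=1024/141 H=534784/86715] → run H
t=14: vr[A=1024/141] → run A
t=15: vr[A=4096/423] → run A
t=16: vr[A=5120/423] → run A
t=17: vr[A=2048/141] → run A
t=18: (idle)
t=19: (idle)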